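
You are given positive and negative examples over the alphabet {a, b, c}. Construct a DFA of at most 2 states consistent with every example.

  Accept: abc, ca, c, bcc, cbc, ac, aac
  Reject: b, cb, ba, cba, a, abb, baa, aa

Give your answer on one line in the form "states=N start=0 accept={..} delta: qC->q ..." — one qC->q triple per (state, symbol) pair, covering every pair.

states=2 start=0 accept={1} delta: 0a->0 0b->0 0c->1 1a->1 1b->0 1c->1

State merging on the prefix tree: take the shortest (then alphabetical) example prefix whose next move is undefined and point that move at state 0, else 1, else 2, ...; a target is out if some Accept/Reject pair would then sit in one state with the same input left (inseparable). If every existing state is out, open a new one.
a: 0a undefined. 0a->0: ok.
b: 0b undefined. 0b->0: ok.
c: 0c undefined. 0c->0: no, abc/b meet in 0. Open state 1: 0c->1.
ca: 1a undefined. 1a->0: no, ca/b meet in 0. 1a->1: ok.
cb: 1b undefined. 1b->0: ok.
bcc: 1c undefined. 1c->0: no, bcc/b meet in 0. 1c->1: ok.
All examples now run through 2 states with every (state, symbol) defined. Accept strings end in {1}, Reject strings end in {0}; accept={1}.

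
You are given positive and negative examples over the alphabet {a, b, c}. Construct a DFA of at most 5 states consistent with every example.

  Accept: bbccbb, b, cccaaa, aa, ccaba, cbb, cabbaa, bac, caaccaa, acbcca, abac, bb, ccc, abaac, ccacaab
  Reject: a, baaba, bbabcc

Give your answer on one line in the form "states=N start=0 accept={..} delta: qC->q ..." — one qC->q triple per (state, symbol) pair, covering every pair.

Grow the machine one transition at a time. Run the examples from 0; the earliest place one falls off (shortest prefix, ties alphabetical) gets sent to the lowest-numbered state that keeps every Accept/Reject pair distinguishable — a pair clashes when both reach the same state with identical unread suffix — and to a fresh state only if none does.
a: 0a undefined. 0a->0: no, aa/a meet in 0. Open state 1: 0a->1.
b: 0b undefined. 0b->0: ok.
c: 0c undefined. 0c->0: ok.
aa: 1a undefined. 1a->0: no, cccaaa/a meet in 1. 1a->1: no, cccaaa/a meet in 1. Open state 2: 1a->2.
ab: 1b undefined. 1b->0: no, bbccbb/bbabcc meet in 0. 1b->1: ok.
ac: 1c undefined. 1c->0: no, bbccbb/bbabcc meet in 0. 1c->1: no, bac/a meet in 1. 1c->2: no, abac/bbabcc meet in 2 with "c" left. Open state 3: 1c->3.
acb: 3b undefined. 3b->0: no, acbcca/a meet in 1. 3b->1: ok.
abaa: 2a undefined. 2a->0: ok.
abac: 2c undefined. 2c->0: ok.
baab: 2b undefined. 2b->0: ok.
acbcc: 3c undefined. 3c->0: no, bbccbb/bbabcc meet in 0. 3c->1: ok.
ccaca: 3a undefined. 3a->0: no, ccacaab/a meet in 1. 3a->1: ok.
All examples now run through 4 states with every (state, symbol) defined. Accept strings end in {0,2,3}, Reject strings end in {1}; accept={0,2,3}.

states=4 start=0 accept={0,2,3} delta: 0a->1 0b->0 0c->0 1a->2 1b->1 1c->3 2a->0 2b->0 2c->0 3a->1 3b->1 3c->1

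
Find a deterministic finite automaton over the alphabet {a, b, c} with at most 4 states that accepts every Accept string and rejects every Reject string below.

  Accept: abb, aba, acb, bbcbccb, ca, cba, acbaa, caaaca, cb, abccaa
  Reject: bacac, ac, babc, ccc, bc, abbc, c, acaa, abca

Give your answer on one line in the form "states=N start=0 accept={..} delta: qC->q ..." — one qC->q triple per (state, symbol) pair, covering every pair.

states=4 start=0 accept={0,2} delta: 0a->0 0b->1 0c->1 1a->2 1b->0 1c->3 2a->1 2b->0 2c->0 3a->1 3b->0 3c->3

Fold the examples into a partial DFA from state 0: repeatedly fix the first undefined (state, symbol) met by the shortest-then-alphabetical prefix, trying targets in increasing order and rejecting any under which an Accept and a Reject string meet in one state with the same remainder; add a state when all current targets are rejected. Accepting states are where Accept strings end.
a: 0a undefined. 0a->0: ok.
b: 0b undefined. 0b->0: no, ca/abca meet in 0 with "ca" left. Open state 1: 0b->1.
c: 0c undefined. 0c->0: no, ca/ac meet in 0. 0c->1: ok.
ba: 1a undefined. 1a->0: no, aba/acaa meet in 0. 1a->1: no, aba/ac meet in 1. Open state 2: 1a->2.
bb: 1b undefined. 1b->0: ok.
bc: 1c undefined. 1c->0: no, abb/bc meet in 0. 1c->1: no, aba/abca meet in 2. 1c->2: no, aba/bc meet in 2. Open state 3: 1c->3.
bab: 2b undefined. 2b->0: ok.
bac: 2c undefined. 2c->0: ok.
caa: 2a undefined. 2a->0: no, abb/acaa meet in 0. 2a->1: ok.
ccc: 3c undefined. 3c->0: no, abb/ccc meet in 0. 3c->1: no, abccaa/bacac meet in 1. 3c->2: no, aba/ccc meet in 2. 3c->3: ok.
abca: 3a undefined. 3a->0: no, abb/abca meet in 0. 3a->1: ok.
bbcbccb: 3b undefined. 3b->0: ok.
All examples now run through 4 states with every (state, symbol) defined. Accept strings end in {0,2}, Reject strings end in {1,3}; accept={0,2}.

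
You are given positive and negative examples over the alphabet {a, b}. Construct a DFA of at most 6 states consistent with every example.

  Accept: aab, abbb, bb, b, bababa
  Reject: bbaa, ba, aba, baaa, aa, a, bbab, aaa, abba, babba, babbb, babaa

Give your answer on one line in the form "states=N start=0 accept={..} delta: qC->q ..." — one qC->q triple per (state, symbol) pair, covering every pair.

Fold the examples into a partial DFA from state 0: repeatedly fix the first undefined (state, symbol) met by the shortest-then-alphabetical prefix, trying targets in increasing order and rejecting any under which an Accept and a Reject string meet in one state with the same remainder; add a state when all current targets are rejected. Accepting states are where Accept strings end.
a: 0a undefined. 0a->0: ok.
b: 0b undefined. 0b->0: no, aab/bbaa meet in 0. Open state 1: 0b->1.
ba: 1a undefined. 1a->0: no, abbb/babbb meet in 1 with "bb" left. 1a->1: no, aab/ba meet in 1. Open state 2: 1a->2.
bb: 1b undefined. 1b->0: no, aab/bbab meet in 1. 1b->1: ok.
baa: 2a undefined. 2a->0: ok.
bab: 2b undefined. 2b->0: no, aab/babbb meet in 1. 2b->1: no, aab/bbab meet in 1. 2b->2: no, bababa/ba meet in 2. Open state 3: 2b->3.
baba: 3a undefined. 3a->0: no, bababa/ba meet in 2. 3a->1: no, bababa/ba meet in 2. 3a->2: no, bababa/ba meet in 2. 3a->3: no, bababa/babba meet in 3 with "ba" left. Open state 4: 3a->4.
babb: 3b undefined. 3b->0: no, aab/babbb meet in 1. 3b->1: no, aab/babbb meet in 1. 3b->2: ok.
babaa: 4a undefined. 4a->0: ok.
babab: 4b undefined. 4b->0: no, bababa/bbaa meet in 0. 4b->1: no, bababa/ba meet in 2. 4b->2: no, bababa/bbaa meet in 0. 4b->3: ok.
All examples now run through 5 states with every (state, symbol) defined. Accept strings end in {1,4}, Reject strings end in {0,2,3}; accept={1,4}.

states=5 start=0 accept={1,4} delta: 0a->0 0b->1 1a->2 1b->1 2a->0 2b->3 3a->4 3b->2 4a->0 4b->3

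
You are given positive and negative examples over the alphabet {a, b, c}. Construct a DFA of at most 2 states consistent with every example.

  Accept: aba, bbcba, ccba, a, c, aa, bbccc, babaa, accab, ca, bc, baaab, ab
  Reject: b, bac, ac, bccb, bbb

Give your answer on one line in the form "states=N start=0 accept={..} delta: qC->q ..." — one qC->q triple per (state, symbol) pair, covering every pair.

Grow the machine one transition at a time. Run the examples from 0; the earliest place one falls off (shortest prefix, ties alphabetical) gets sent to the lowest-numbered state that keeps every Accept/Reject pair distinguishable — a pair clashes when both reach the same state with identical unread suffix — and to a fresh state only if none does.
a: 0a undefined. 0a->0: no, c/ac meet in 0 with "c" left. Open state 1: 0a->1.
b: 0b undefined. 0b->0: ok.
c: 0c undefined. 0c->0: no, c/b meet in 0. 0c->1: ok.
aa: 1a undefined. 1a->0: no, aa/b meet in 0. 1a->1: ok.
ab: 1b undefined. 1b->0: no, baaab/b meet in 0. 1b->1: ok.
ac: 1c undefined. 1c->0: ok.
All examples now run through 2 states with every (state, symbol) defined. Accept strings end in {1}, Reject strings end in {0}; accept={1}.

states=2 start=0 accept={1} delta: 0a->1 0b->0 0c->1 1a->1 1b->1 1c->0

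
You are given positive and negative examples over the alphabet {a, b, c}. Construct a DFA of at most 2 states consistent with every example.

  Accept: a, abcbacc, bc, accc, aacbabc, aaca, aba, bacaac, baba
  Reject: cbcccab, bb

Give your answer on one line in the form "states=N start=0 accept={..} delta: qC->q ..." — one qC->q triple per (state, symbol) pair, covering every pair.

Fold the examples into a partial DFA from state 0: repeatedly fix the first undefined (state, symbol) met by the shortest-then-alphabetical prefix, trying targets in increasing order and rejecting any under which an Accept and a Reject string meet in one state with the same remainder; add a state when all current targets are rejected. Accepting states are where Accept strings end.
a: 0a undefined. 0a->0: ok.
b: 0b undefined. 0b->0: no, a/bb meet in 0. Open state 1: 0b->1.
c: 0c undefined. 0c->0: ok.
ba: 1a undefined. 1a->0: ok.
bb: 1b undefined. 1b->0: no, a/bb meet in 0. 1b->1: ok.
bc: 1c undefined. 1c->0: ok.
All examples now run through 2 states with every (state, symbol) defined. Accept strings end in {0}, Reject strings end in {1}; accept={0}.

states=2 start=0 accept={0} delta: 0a->0 0b->1 0c->0 1a->0 1b->1 1c->0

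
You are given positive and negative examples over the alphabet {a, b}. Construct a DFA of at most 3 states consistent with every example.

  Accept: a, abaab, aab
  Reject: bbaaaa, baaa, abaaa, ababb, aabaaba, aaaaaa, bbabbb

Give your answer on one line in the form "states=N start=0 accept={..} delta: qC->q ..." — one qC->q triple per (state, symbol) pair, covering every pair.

states=3 start=0 accept={1} delta: 0a->1 0b->0 1a->2 1b->0 2a->2 2b->1

Fold the examples into a partial DFA from state 0: repeatedly fix the first undefined (state, symbol) met by the shortest-then-alphabetical prefix, trying targets in increasing order and rejecting any under which an Accept and a Reject string meet in one state with the same remainder; add a state when all current targets are rejected. Accepting states are where Accept strings end.
a: 0a undefined. 0a->0: no, a/aaaaaa meet in 0. Open state 1: 0a->1.
b: 0b undefined. 0b->0: ok.
aa: 1a undefined. 1a->0: no, a/baaa meet in 1. 1a->1: no, a/bbaaaa meet in 1. Open state 2: 1a->2.
ab: 1b undefined. 1b->0: ok.
aaa: 2a undefined. 2a->0: no, a/bbaaaa meet in 1. 2a->1: no, a/baaa meet in 1. 2a->2: ok.
aab: 2b undefined. 2b->0: no, a/aabaaba meet in 1. 2b->1: ok.
All examples now run through 3 states with every (state, symbol) defined. Accept strings end in {1}, Reject strings end in {0,2}; accept={1}.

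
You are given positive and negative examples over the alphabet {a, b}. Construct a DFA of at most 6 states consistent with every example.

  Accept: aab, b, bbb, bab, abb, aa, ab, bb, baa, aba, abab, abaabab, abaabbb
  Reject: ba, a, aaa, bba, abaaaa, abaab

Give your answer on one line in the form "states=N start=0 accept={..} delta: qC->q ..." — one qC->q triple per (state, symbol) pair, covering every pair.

states=5 start=0 accept={0,2,3} delta: 0a->1 0b->0 1a->0 1b->2 2a->3 2b->0 3a->4 3b->0 4a->0 4b->1

Fold the examples into a partial DFA from state 0: repeatedly fix the first undefined (state, symbol) met by the shortest-then-alphabetical prefix, trying targets in increasing order and rejecting any under which an Accept and a Reject string meet in one state with the same remainder; add a state when all current targets are rejected. Accepting states are where Accept strings end.
a: 0a undefined. 0a->0: no, aa/a meet in 0. Open state 1: 0a->1.
b: 0b undefined. 0b->0: ok.
aa: 1a undefined. 1a->0: ok.
ab: 1b undefined. 1b->0: no, aab/abaaaa meet in 0. 1b->1: no, bab/ba meet in 1. Open state 2: 1b->2.
aba: 2a undefined. 2a->0: no, bab/abaab meet in 2. 2a->1: no, aab/abaaaa meet in 0. 2a->2: no, bab/abaaaa meet in 2. Open state 3: 2a->3.
abb: 2b undefined. 2b->0: ok.
abaa: 3a undefined. 3a->0: no, aab/abaaaa meet in 0. 3a->1: no, bab/abaab meet in 2. 3a->2: no, aab/abaab meet in 0. 3a->3: no, aba/abaaaa meet in 3. Open state 4: 3a->4.
abab: 3b undefined. 3b->0: ok.
abaaa: 4a undefined. 4a->0: ok.
abaab: 4b undefined. 4b->0: no, aab/abaab meet in 0. 4b->1: ok.
All examples now run through 5 states with every (state, symbol) defined. Accept strings end in {0,2,3}, Reject strings end in {1}; accept={0,2,3}.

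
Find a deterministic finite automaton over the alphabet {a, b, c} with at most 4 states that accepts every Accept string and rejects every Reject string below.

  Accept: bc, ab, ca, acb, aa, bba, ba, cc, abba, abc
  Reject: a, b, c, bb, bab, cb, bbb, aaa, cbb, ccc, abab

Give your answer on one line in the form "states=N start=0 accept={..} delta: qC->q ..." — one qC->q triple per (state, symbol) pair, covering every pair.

Grow the machine one transition at a time. Run the examples from 0; the earliest place one falls off (shortest prefix, ties alphabetical) gets sent to the lowest-numbered state that keeps every Accept/Reject pair distinguishable — a pair clashes when both reach the same state with identical unread suffix — and to a fresh state only if none does.
a: 0a undefined. 0a->0: no, ab/b meet in 0 with "b" left. Open state 1: 0a->1.
b: 0b undefined. 0b->0: no, bc/c meet in 0 with "c" left. 0b->1: no, ab/bb meet in 1 with "b" left. Open state 2: 0b->2.
c: 0c undefined. 0c->0: no, ca/a meet in 1. 0c->1: no, ab/cb meet in 1 with "b" left. 0c->2: ok.
aa: 1a undefined. 1a->0: ok.
ab: 1b undefined. 1b->0: no, ab/abab meet in 0. 1b->1: no, ab/a meet in 1. 1b->2: no, ab/b meet in 2. Open state 3: 1b->3.
ac: 1c undefined. 1c->0: no, acb/b meet in 2. 1c->1: ok.
ba: 2a undefined. 2a->0: ok.
bb: 2b undefined. 2b->0: no, ca/bb meet in 0. 2b->1: no, ab/bbb meet in 3. 2b->2: ok.
bc: 2c undefined. 2c->0: ok.
aba: 3a undefined. 3a->0: ok.
abb: 3b undefined. 3b->0: no, abba/a meet in 1. 3b->1: ok.
abc: 3c undefined. 3c->0: ok.
All examples now run through 4 states with every (state, symbol) defined. Accept strings end in {0,3}, Reject strings end in {1,2}; accept={0,3}.

states=4 start=0 accept={0,3} delta: 0a->1 0b->2 0c->2 1a->0 1b->3 1c->1 2a->0 2b->2 2c->0 3a->0 3b->1 3c->0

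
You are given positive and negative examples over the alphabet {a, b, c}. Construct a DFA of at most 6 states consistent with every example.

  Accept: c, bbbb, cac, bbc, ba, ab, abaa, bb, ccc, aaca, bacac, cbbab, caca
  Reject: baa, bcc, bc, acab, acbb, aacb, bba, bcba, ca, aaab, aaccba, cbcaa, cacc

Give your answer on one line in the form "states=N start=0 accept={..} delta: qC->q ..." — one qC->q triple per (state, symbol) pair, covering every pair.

states=5 start=0 accept={0,2,4} delta: 0a->1 0b->1 0c->2 1a->2 1b->0 1c->1 2a->3 2b->1 2c->3 3a->0 3b->1 3c->4 4a->0 4b->0 4c->1

Fold the examples into a partial DFA from state 0: repeatedly fix the first undefined (state, symbol) met by the shortest-then-alphabetical prefix, trying targets in increasing order and rejecting any under which an Accept and a Reject string meet in one state with the same remainder; add a state when all current targets are rejected. Accepting states are where Accept strings end.
a: 0a undefined. 0a->0: no, ab/aaab meet in 0 with "b" left. Open state 1: 0a->1.
b: 0b undefined. 0b->0: no, c/bc meet in 0 with "c" left. 0b->1: ok.
c: 0c undefined. 0c->0: no, cac/bc meet in 1 with "c" left. 0c->1: no, ba/ca meet in 1 with "a" left. Open state 2: 0c->2.
aa: 1a undefined. 1a->0: no, ab/aaab meet in 1 with "b" left. 1a->1: no, ba/baa meet in 1. 1a->2: ok.
ab: 1b undefined. 1b->0: ok.
ac: 1c undefined. 1c->0: no, c/bcc meet in 2. 1c->1: ok.
ca: 2a undefined. 2a->0: no, bbbb/baa meet in 0. 2a->1: no, bbbb/aaab meet in 0. 2a->2: no, c/baa meet in 2. Open state 3: 2a->3.
cb: 2b undefined. 2b->0: no, bbbb/acab meet in 0. 2b->1: ok.
cc: 2c undefined. 2c->0: no, c/aaccba meet in 2. 2c->1: no, bbbb/aacb meet in 0. 2c->2: no, c/aaccba meet in 2. 2c->3: ok.
cac: 3c undefined. 3c->0: no, c/aaccba meet in 2. 3c->1: no, cac/bcc meet in 1. 3c->2: no, c/aaccba meet in 2. 3c->3: no, cac/baa meet in 3. Open state 4: 3c->4.
aaab: 3b undefined. 3b->0: no, bbbb/aacb meet in 0. 3b->1: ok.
aaca: 3a undefined. 3a->0: ok.
caca: 4a undefined. 4a->0: ok.
cacc: 4c undefined. 4c->0: no, bbbb/cacc meet in 0. 4c->1: ok.
aaccb: 4b undefined. 4b->0: ok.
All examples now run through 5 states with every (state, symbol) defined. Accept strings end in {0,2,4}, Reject strings end in {1,3}; accept={0,2,4}.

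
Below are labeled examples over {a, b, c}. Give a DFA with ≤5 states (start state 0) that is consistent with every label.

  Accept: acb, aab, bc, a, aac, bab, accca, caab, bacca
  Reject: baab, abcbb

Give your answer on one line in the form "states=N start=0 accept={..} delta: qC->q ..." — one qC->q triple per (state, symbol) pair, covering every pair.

states=3 start=0 accept={0,1} delta: 0a->0 0b->1 0c->0 1a->2 1b->2 1c->0 2a->1 2b->0 2c->0

Fold the examples into a partial DFA from state 0: repeatedly fix the first undefined (state, symbol) met by the shortest-then-alphabetical prefix, trying targets in increasing order and rejecting any under which an Accept and a Reject string meet in one state with the same remainder; add a state when all current targets are rejected. Accepting states are where Accept strings end.
a: 0a undefined. 0a->0: ok.
b: 0b undefined. 0b->0: no, aab/baab meet in 0. Open state 1: 0b->1.
c: 0c undefined. 0c->0: ok.
ba: 1a undefined. 1a->0: no, acb/baab meet in 1. 1a->1: no, bab/baab meet in 1 with "b" left. Open state 2: 1a->2.
bc: 1c undefined. 1c->0: ok.
baa: 2a undefined. 2a->0: no, acb/baab meet in 1. 2a->1: ok.
bab: 2b undefined. 2b->0: ok.
bac: 2c undefined. 2c->0: ok.
baab: 1b undefined. 1b->0: no, bc/baab meet in 0. 1b->1: no, acb/baab meet in 1. 1b->2: ok.
All examples now run through 3 states with every (state, symbol) defined. Accept strings end in {0,1}, Reject strings end in {2}; accept={0,1}.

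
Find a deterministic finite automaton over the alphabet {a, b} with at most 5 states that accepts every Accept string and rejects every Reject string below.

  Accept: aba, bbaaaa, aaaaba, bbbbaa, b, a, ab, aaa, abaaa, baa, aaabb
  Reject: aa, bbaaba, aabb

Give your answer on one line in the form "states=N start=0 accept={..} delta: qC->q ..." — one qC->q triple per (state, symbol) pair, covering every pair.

Fold the examples into a partial DFA from state 0: repeatedly fix the first undefined (state, symbol) met by the shortest-then-alphabetical prefix, trying targets in increasing order and rejecting any under which an Accept and a Reject string meet in one state with the same remainder; add a state when all current targets are rejected. Accepting states are where Accept strings end.
a: 0a undefined. 0a->0: no, a/aa meet in 0. Open state 1: 0a->1.
b: 0b undefined. 0b->0: no, bbbbaa/aa meet in 1 with "a" left. 0b->1: ok.
aa: 1a undefined. 1a->0: no, aaaaba/aa meet in 0. 1a->1: no, b/aa meet in 1. Open state 2: 1a->2.
ab: 1b undefined. 1b->0: no, bbbbaa/aa meet in 2. 1b->1: no, aba/aa meet in 2. 1b->2: no, aaaaba/bbaaba meet in 2 with "aaba" left. Open state 3: 1b->3.
aaa: 2a undefined. 2a->0: ok.
aab: 2b undefined. 2b->0: no, b/aabb meet in 1. 2b->1: no, ab/aabb meet in 3. 2b->2: ok.
aba: 3a undefined. 3a->0: no, aba/bbaaba meet in 0. 3a->1: no, aaa/bbaaba meet in 0. 3a->2: no, aba/aa meet in 2. 3a->3: ok.
bbb: 3b undefined. 3b->0: no, b/bbaaba meet in 1. 3b->1: ok.
All examples now run through 4 states with every (state, symbol) defined. Accept strings end in {0,1,3}, Reject strings end in {2}; accept={0,1,3}.

states=4 start=0 accept={0,1,3} delta: 0a->1 0b->1 1a->2 1b->3 2a->0 2b->2 3a->3 3b->1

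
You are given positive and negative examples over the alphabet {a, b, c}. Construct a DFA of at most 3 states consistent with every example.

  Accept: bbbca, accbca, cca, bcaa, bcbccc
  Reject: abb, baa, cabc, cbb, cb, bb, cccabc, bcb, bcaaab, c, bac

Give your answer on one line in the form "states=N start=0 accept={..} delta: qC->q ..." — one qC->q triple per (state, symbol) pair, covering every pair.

State merging on the prefix tree: take the shortest (then alphabetical) example prefix whose next move is undefined and point that move at state 0, else 1, else 2, ...; a target is out if some Accept/Reject pair would then sit in one state with the same input left (inseparable). If every existing state is out, open a new one.
a: 0a undefined. 0a->0: ok.
b: 0b undefined. 0b->0: ok.
c: 0c undefined. 0c->0: no, bbbca/abb meet in 0. Open state 1: 0c->1.
ca: 1a undefined. 1a->0: no, bbbca/abb meet in 0. 1a->1: no, bbbca/c meet in 1. Open state 2: 1a->2.
cb: 1b undefined. 1b->0: ok.
cc: 1c undefined. 1c->0: no, cca/abb meet in 0. 1c->1: no, bcbccc/c meet in 1. 1c->2: ok.
cab: 2b undefined. 2b->0: ok.
cca: 2a undefined. 2a->0: no, cca/abb meet in 0. 2a->1: no, cca/cabc meet in 1. 2a->2: ok.
ccc: 2c undefined. 2c->0: no, bcbccc/abb meet in 0. 2c->1: no, bcbccc/cabc meet in 1. 2c->2: ok.
All examples now run through 3 states with every (state, symbol) defined. Accept strings end in {2}, Reject strings end in {0,1}; accept={2}.

states=3 start=0 accept={2} delta: 0a->0 0b->0 0c->1 1a->2 1b->0 1c->2 2a->2 2b->0 2c->2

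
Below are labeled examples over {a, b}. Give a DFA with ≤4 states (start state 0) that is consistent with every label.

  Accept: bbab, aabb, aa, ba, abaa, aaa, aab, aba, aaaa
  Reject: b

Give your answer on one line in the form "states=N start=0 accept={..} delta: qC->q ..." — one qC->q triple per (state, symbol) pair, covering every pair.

Fold the examples into a partial DFA from state 0: repeatedly fix the first undefined (state, symbol) met by the shortest-then-alphabetical prefix, trying targets in increasing order and rejecting any under which an Accept and a Reject string meet in one state with the same remainder; add a state when all current targets are rejected. Accepting states are where Accept strings end.
a: 0a undefined. 0a->0: no, aab/b meet in 0 with "b" left. Open state 1: 0a->1.
b: 0b undefined. 0b->0: ok.
aa: 1a undefined. 1a->0: no, aabb/b meet in 0. 1a->1: ok.
ab: 1b undefined. 1b->0: no, bbab/b meet in 0. 1b->1: ok.
All examples now run through 2 states with every (state, symbol) defined. Accept strings end in {1}, Reject strings end in {0}; accept={1}.

states=2 start=0 accept={1} delta: 0a->1 0b->0 1a->1 1b->1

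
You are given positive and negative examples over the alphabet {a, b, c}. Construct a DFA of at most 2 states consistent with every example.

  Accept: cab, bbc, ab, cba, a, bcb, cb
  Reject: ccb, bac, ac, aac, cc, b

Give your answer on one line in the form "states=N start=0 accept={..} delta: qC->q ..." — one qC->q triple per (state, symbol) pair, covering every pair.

State merging on the prefix tree: take the shortest (then alphabetical) example prefix whose next move is undefined and point that move at state 0, else 1, else 2, ...; a target is out if some Accept/Reject pair would then sit in one state with the same input left (inseparable). If every existing state is out, open a new one.
a: 0a undefined. 0a->0: no, ab/b meet in 0 with "b" left. Open state 1: 0a->1.
b: 0b undefined. 0b->0: ok.
c: 0c undefined. 0c->0: no, bbc/ccb meet in 0. 0c->1: ok.
aa: 1a undefined. 1a->0: no, cab/b meet in 0. 1a->1: ok.
ab: 1b undefined. 1b->0: no, cab/b meet in 0. 1b->1: ok.
ac: 1c undefined. 1c->0: ok.
All examples now run through 2 states with every (state, symbol) defined. Accept strings end in {1}, Reject strings end in {0}; accept={1}.

states=2 start=0 accept={1} delta: 0a->1 0b->0 0c->1 1a->1 1b->1 1c->0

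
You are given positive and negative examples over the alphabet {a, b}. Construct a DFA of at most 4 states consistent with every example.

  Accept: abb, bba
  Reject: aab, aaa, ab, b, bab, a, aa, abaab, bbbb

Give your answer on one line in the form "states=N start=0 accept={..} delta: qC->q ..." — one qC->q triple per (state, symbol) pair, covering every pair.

states=3 start=0 accept={2} delta: 0a->0 0b->1 1a->0 1b->2 2a->2 2b->0

State merging on the prefix tree: take the shortest (then alphabetical) example prefix whose next move is undefined and point that move at state 0, else 1, else 2, ...; a target is out if some Accept/Reject pair would then sit in one state with the same input left (inseparable). If every existing state is out, open a new one.
a: 0a undefined. 0a->0: ok.
b: 0b undefined. 0b->0: no, abb/aab meet in 0. Open state 1: 0b->1.
ba: 1a undefined. 1a->0: ok.
bb: 1b undefined. 1b->0: no, abb/aaa meet in 0. 1b->1: no, abb/aab meet in 1. Open state 2: 1b->2.
bba: 2a undefined. 2a->0: no, bba/aaa meet in 0. 2a->1: no, bba/aab meet in 1. 2a->2: ok.
bbb: 2b undefined. 2b->0: ok.
All examples now run through 3 states with every (state, symbol) defined. Accept strings end in {2}, Reject strings end in {0,1}; accept={2}.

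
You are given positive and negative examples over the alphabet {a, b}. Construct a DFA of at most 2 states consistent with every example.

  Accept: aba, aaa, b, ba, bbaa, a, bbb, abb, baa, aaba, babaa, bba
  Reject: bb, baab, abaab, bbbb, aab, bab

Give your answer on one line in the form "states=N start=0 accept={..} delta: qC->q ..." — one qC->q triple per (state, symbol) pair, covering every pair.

State merging on the prefix tree: take the shortest (then alphabetical) example prefix whose next move is undefined and point that move at state 0, else 1, else 2, ...; a target is out if some Accept/Reject pair would then sit in one state with the same input left (inseparable). If every existing state is out, open a new one.
a: 0a undefined. 0a->0: no, b/aab meet in 0 with "b" left. Open state 1: 0a->1.
b: 0b undefined. 0b->0: no, b/bb meet in 0. 0b->1: ok.
aa: 1a undefined. 1a->0: no, aaa/aab meet in 1. 1a->1: ok.
ab: 1b undefined. 1b->0: ok.
All examples now run through 2 states with every (state, symbol) defined. Accept strings end in {1}, Reject strings end in {0}; accept={1}.

states=2 start=0 accept={1} delta: 0a->1 0b->1 1a->1 1b->0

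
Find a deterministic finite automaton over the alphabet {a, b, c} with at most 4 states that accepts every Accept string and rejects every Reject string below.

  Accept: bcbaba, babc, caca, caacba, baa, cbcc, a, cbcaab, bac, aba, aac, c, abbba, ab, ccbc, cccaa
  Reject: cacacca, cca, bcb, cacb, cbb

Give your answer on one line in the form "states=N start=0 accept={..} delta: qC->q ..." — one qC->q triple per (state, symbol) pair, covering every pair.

states=4 start=0 accept={0,1} delta: 0a->0 0b->0 0c->1 1a->0 1b->2 1c->3 2a->0 2b->2 2c->0 3a->2 3b->0 3c->0

Grow the machine one transition at a time. Run the examples from 0; the earliest place one falls off (shortest prefix, ties alphabetical) gets sent to the lowest-numbered state that keeps every Accept/Reject pair distinguishable — a pair clashes when both reach the same state with identical unread suffix — and to a fresh state only if none does.
a: 0a undefined. 0a->0: ok.
b: 0b undefined. 0b->0: ok.
c: 0c undefined. 0c->0: no, bcbaba/cacacca meet in 0. Open state 1: 0c->1.
ca: 1a undefined. 1a->0: ok.
cb: 1b undefined. 1b->0: no, bcbaba/bcb meet in 0. 1b->1: no, babc/bcb meet in 1. Open state 2: 1b->2.
cc: 1c undefined. 1c->0: no, caca/cacacca meet in 0. 1c->1: no, caca/cacacca meet in 0. 1c->2: no, caacba/cacacca meet in 2 with "a" left. Open state 3: 1c->3.
cbb: 2b undefined. 2b->0: no, caca/cbb meet in 0. 2b->1: no, babc/cbb meet in 1. 2b->2: ok.
cbc: 2c undefined. 2c->0: ok.
cca: 3a undefined. 3a->0: no, caca/cacacca meet in 0. 3a->1: no, babc/cacacca meet in 1. 3a->2: ok.
ccb: 3b undefined. 3b->0: ok.
ccc: 3c undefined. 3c->0: ok.
bcba: 2a undefined. 2a->0: ok.
All examples now run through 4 states with every (state, symbol) defined. Accept strings end in {0,1}, Reject strings end in {2}; accept={0,1}.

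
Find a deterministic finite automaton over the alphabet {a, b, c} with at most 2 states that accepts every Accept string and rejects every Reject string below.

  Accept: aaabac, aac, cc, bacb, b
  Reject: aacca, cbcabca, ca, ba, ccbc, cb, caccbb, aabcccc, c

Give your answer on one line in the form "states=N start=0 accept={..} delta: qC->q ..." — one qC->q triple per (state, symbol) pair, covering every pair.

Grow the machine one transition at a time. Run the examples from 0; the earliest place one falls off (shortest prefix, ties alphabetical) gets sent to the lowest-numbered state that keeps every Accept/Reject pair distinguishable — a pair clashes when both reach the same state with identical unread suffix — and to a fresh state only if none does.
a: 0a undefined. 0a->0: no, aac/c meet in 0 with "c" left. Open state 1: 0a->1.
b: 0b undefined. 0b->0: ok.
c: 0c undefined. 0c->0: no, cc/ccbc meet in 0. 0c->1: ok.
aa: 1a undefined. 1a->0: no, aac/ba meet in 1. 1a->1: ok.
cb: 1b undefined. 1b->0: no, b/cb meet in 0. 1b->1: ok.
cc: 1c undefined. 1c->0: ok.
All examples now run through 2 states with every (state, symbol) defined. Accept strings end in {0}, Reject strings end in {1}; accept={0}.

states=2 start=0 accept={0} delta: 0a->1 0b->0 0c->1 1a->1 1b->1 1c->0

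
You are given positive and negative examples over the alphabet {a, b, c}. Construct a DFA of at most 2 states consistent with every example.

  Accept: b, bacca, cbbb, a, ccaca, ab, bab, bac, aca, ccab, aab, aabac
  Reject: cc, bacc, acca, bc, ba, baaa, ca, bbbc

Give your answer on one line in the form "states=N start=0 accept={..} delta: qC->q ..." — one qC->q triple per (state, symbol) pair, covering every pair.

states=2 start=0 accept={1} delta: 0a->1 0b->1 0c->1 1a->0 1b->1 1c->0

Grow the machine one transition at a time. Run the examples from 0; the earliest place one falls off (shortest prefix, ties alphabetical) gets sent to the lowest-numbered state that keeps every Accept/Reject pair distinguishable — a pair clashes when both reach the same state with identical unread suffix — and to a fresh state only if none does.
a: 0a undefined. 0a->0: no, aca/ca meet in 0 with "ca" left. Open state 1: 0a->1.
b: 0b undefined. 0b->0: no, bacca/acca meet in 1 with "cca" left. 0b->1: ok.
c: 0c undefined. 0c->0: no, b/ca meet in 1. 0c->1: ok.
aa: 1a undefined. 1a->0: ok.
ab: 1b undefined. 1b->0: no, cbbb/ba meet in 0. 1b->1: ok.
ac: 1c undefined. 1c->0: ok.
All examples now run through 2 states with every (state, symbol) defined. Accept strings end in {1}, Reject strings end in {0}; accept={1}.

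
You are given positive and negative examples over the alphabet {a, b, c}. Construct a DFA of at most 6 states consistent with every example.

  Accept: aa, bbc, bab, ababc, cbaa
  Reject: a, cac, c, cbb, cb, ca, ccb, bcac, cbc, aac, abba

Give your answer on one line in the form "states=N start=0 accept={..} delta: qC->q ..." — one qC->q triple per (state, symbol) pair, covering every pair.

states=4 start=0 accept={2} delta: 0a->1 0b->1 0c->0 1a->2 1b->3 1c->0 2a->2 2b->2 2c->0 3a->1 3b->0 3c->2

State merging on the prefix tree: take the shortest (then alphabetical) example prefix whose next move is undefined and point that move at state 0, else 1, else 2, ...; a target is out if some Accept/Reject pair would then sit in one state with the same input left (inseparable). If every existing state is out, open a new one.
a: 0a undefined. 0a->0: no, aa/a meet in 0. Open state 1: 0a->1.
b: 0b undefined. 0b->0: no, bbc/c meet in 0 with "c" left. 0b->1: ok.
c: 0c undefined. 0c->0: ok.
aa: 1a undefined. 1a->0: no, aa/c meet in 0. 1a->1: no, aa/a meet in 1. Open state 2: 1a->2.
ab: 1b undefined. 1b->0: no, aa/abba meet in 2. 1b->1: no, aa/abba meet in 2. 1b->2: no, aa/cbb meet in 2. Open state 3: 1b->3.
bc: 1c undefined. 1c->0: ok.
aac: 2c undefined. 2c->0: ok.
aba: 3a undefined. 3a->0: no, ababc/cac meet in 0. 3a->1: ok.
abb: 3b undefined. 3b->0: ok.
bab: 2b undefined. 2b->0: no, bab/cac meet in 0. 2b->1: no, bab/a meet in 1. 2b->2: ok.
bbc: 3c undefined. 3c->0: no, bbc/cac meet in 0. 3c->1: no, bbc/a meet in 1. 3c->2: ok.
cbaa: 2a undefined. 2a->0: no, cbaa/cac meet in 0. 2a->1: no, cbaa/a meet in 1. 2a->2: ok.
All examples now run through 4 states with every (state, symbol) defined. Accept strings end in {2}, Reject strings end in {0,1,3}; accept={2}.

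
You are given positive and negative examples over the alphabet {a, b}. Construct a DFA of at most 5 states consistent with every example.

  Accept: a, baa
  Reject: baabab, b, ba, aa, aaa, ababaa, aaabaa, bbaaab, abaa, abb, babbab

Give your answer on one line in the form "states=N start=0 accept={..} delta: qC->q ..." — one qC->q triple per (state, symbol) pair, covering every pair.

states=5 start=0 accept={0,1} delta: 0a->1 0b->2 1a->2 1b->0 2a->3 2b->0 3a->0 3b->4 4a->1 4b->2

Fold the examples into a partial DFA from state 0: repeatedly fix the first undefined (state, symbol) met by the shortest-then-alphabetical prefix, trying targets in increasing order and rejecting any under which an Accept and a Reject string meet in one state with the same remainder; add a state when all current targets are rejected. Accepting states are where Accept strings end.
a: 0a undefined. 0a->0: no, a/aa meet in 0. Open state 1: 0a->1.
b: 0b undefined. 0b->0: no, a/ba meet in 1. 0b->1: no, a/b meet in 1. Open state 2: 0b->2.
aa: 1a undefined. 1a->0: no, a/aaa meet in 1. 1a->1: no, a/aa meet in 1. 1a->2: ok.
ab: 1b undefined. 1b->0: ok.
ba: 2a undefined. 2a->0: no, a/aaabaa meet in 1. 2a->1: no, a/ba meet in 1. 2a->2: no, baa/b meet in 2. Open state 3: 2a->3.
bb: 2b undefined. 2b->0: ok.
baa: 3a undefined. 3a->0: ok.
bab: 3b undefined. 3b->0: no, baa/baabab meet in 0. 3b->1: no, a/baabab meet in 1. 3b->2: no, baa/aaabaa meet in 0. 3b->3: no, a/aaabaa meet in 1. Open state 4: 3b->4.
babb: 4b undefined. 4b->0: no, baa/babbab meet in 0. 4b->1: no, baa/babbab meet in 0. 4b->2: ok.
aaaba: 4a undefined. 4a->0: no, a/aaabaa meet in 1. 4a->1: ok.
All examples now run through 5 states with every (state, symbol) defined. Accept strings end in {0,1}, Reject strings end in {2,3,4}; accept={0,1}.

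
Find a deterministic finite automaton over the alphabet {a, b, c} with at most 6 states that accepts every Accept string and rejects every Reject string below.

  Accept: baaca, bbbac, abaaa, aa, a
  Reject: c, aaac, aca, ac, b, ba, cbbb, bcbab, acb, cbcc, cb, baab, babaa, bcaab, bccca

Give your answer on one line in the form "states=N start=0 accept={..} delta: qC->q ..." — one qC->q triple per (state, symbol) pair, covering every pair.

states=4 start=0 accept={0} delta: 0a->0 0b->1 0c->1 1a->2 1b->1 1c->1 2a->3 2b->1 2c->0 3a->0 3b->1 3c->0

State merging on the prefix tree: take the shortest (then alphabetical) example prefix whose next move is undefined and point that move at state 0, else 1, else 2, ...; a target is out if some Accept/Reject pair would then sit in one state with the same input left (inseparable). If every existing state is out, open a new one.
a: 0a undefined. 0a->0: ok.
b: 0b undefined. 0b->0: no, baaca/aca meet in 0 with "ca" left. Open state 1: 0b->1.
c: 0c undefined. 0c->0: no, aa/c meet in 0. 0c->1: ok.
ba: 1a undefined. 1a->0: no, baaca/aca meet in 0. 1a->1: no, abaaa/c meet in 1. Open state 2: 1a->2.
bb: 1b undefined. 1b->0: no, aa/cbbb meet in 0. 1b->1: ok.
bc: 1c undefined. 1c->0: no, aa/bccca meet in 0. 1c->1: ok.
baa: 2a undefined. 2a->0: no, baaca/aca meet in 2. 2a->1: no, baaca/aca meet in 2. 2a->2: no, abaaa/aca meet in 2. Open state 3: 2a->3.
bab: 2b undefined. 2b->0: no, aa/bcbab meet in 0. 2b->1: ok.
baab: 3b undefined. 3b->0: no, aa/baab meet in 0. 3b->1: ok.
baac: 3c undefined. 3c->0: ok.
abaaa: 3a undefined. 3a->0: ok.
bbbac: 2c undefined. 2c->0: ok.
All examples now run through 4 states with every (state, symbol) defined. Accept strings end in {0}, Reject strings end in {1,2,3}; accept={0}.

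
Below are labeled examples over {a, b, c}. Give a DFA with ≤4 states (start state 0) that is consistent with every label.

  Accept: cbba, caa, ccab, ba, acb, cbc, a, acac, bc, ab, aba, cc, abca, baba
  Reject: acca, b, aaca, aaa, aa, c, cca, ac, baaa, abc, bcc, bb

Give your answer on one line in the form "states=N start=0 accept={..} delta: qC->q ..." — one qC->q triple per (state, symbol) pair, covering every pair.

states=4 start=0 accept={0,1} delta: 0a->1 0b->2 0c->2 1a->3 1b->0 1c->3 2a->0 2b->2 2c->1 3a->2 3b->0 3c->1

State merging on the prefix tree: take the shortest (then alphabetical) example prefix whose next move is undefined and point that move at state 0, else 1, else 2, ...; a target is out if some Accept/Reject pair would then sit in one state with the same input left (inseparable). If every existing state is out, open a new one.
a: 0a undefined. 0a->0: no, a/aaa meet in 0. Open state 1: 0a->1.
b: 0b undefined. 0b->0: no, bc/c meet in 0 with "c" left. 0b->1: no, ba/aa meet in 1 with "a" left. Open state 2: 0b->2.
c: 0c undefined. 0c->0: no, caa/aa meet in 1 with "a" left. 0c->1: no, caa/aaa meet in 1 with "aa" left. 0c->2: ok.
aa: 1a undefined. 1a->0: no, ba/aaca meet in 2 with "a" left. 1a->1: no, a/aaa meet in 1. 1a->2: no, ba/aaa meet in 2 with "a" left. Open state 3: 1a->3.
ab: 1b undefined. 1b->0: ok.
ac: 1c undefined. 1c->0: no, ba/acca meet in 2 with "a" left. 1c->1: no, a/ac meet in 1. 1c->2: no, acb/bb meet in 2 with "b" left. 1c->3: ok.
ba: 2a undefined. 2a->0: ok.
bb: 2b undefined. 2b->0: no, cbba/bb meet in 0. 2b->1: no, cbba/bb meet in 1. 2b->2: ok.
bc: 2c undefined. 2c->0: no, caa/cca meet in 1. 2c->1: ok.
aaa: 3a undefined. 3a->0: no, cbba/aaa meet in 0. 3a->1: no, caa/aaa meet in 1. 3a->2: ok.
aac: 3c undefined. 3c->0: no, caa/acca meet in 1. 3c->1: ok.
acb: 3b undefined. 3b->0: ok.
All examples now run through 4 states with every (state, symbol) defined. Accept strings end in {0,1}, Reject strings end in {2,3}; accept={0,1}.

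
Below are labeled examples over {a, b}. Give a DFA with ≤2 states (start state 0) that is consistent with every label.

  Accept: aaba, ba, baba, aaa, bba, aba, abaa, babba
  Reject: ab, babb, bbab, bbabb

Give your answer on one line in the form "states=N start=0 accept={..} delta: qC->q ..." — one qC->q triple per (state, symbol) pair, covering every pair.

State merging on the prefix tree: take the shortest (then alphabetical) example prefix whose next move is undefined and point that move at state 0, else 1, else 2, ...; a target is out if some Accept/Reject pair would then sit in one state with the same input left (inseparable). If every existing state is out, open a new one.
a: 0a undefined. 0a->0: ok.
b: 0b undefined. 0b->0: no, aaba/ab meet in 0. Open state 1: 0b->1.
ba: 1a undefined. 1a->0: ok.
bb: 1b undefined. 1b->0: no, aaba/babb meet in 0. 1b->1: ok.
All examples now run through 2 states with every (state, symbol) defined. Accept strings end in {0}, Reject strings end in {1}; accept={0}.

states=2 start=0 accept={0} delta: 0a->0 0b->1 1a->0 1b->1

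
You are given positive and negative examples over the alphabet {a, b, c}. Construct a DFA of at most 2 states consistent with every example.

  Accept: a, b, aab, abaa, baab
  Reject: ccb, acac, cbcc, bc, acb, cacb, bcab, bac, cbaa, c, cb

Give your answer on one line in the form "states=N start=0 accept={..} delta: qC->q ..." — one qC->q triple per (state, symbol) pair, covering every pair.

State merging on the prefix tree: take the shortest (then alphabetical) example prefix whose next move is undefined and point that move at state 0, else 1, else 2, ...; a target is out if some Accept/Reject pair would then sit in one state with the same input left (inseparable). If every existing state is out, open a new one.
a: 0a undefined. 0a->0: ok.
b: 0b undefined. 0b->0: ok.
c: 0c undefined. 0c->0: no, a/ccb meet in 0. Open state 1: 0c->1.
ca: 1a undefined. 1a->0: no, a/bcab meet in 0. 1a->1: ok.
cb: 1b undefined. 1b->0: no, a/acb meet in 0. 1b->1: ok.
cc: 1c undefined. 1c->0: no, a/ccb meet in 0. 1c->1: ok.
All examples now run through 2 states with every (state, symbol) defined. Accept strings end in {0}, Reject strings end in {1}; accept={0}.

states=2 start=0 accept={0} delta: 0a->0 0b->0 0c->1 1a->1 1b->1 1c->1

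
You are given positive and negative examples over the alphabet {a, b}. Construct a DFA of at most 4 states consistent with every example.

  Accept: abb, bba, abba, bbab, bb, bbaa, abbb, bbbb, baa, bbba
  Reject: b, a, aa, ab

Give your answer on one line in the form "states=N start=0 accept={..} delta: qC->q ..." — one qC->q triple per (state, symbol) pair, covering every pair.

Fold the examples into a partial DFA from state 0: repeatedly fix the first undefined (state, symbol) met by the shortest-then-alphabetical prefix, trying targets in increasing order and rejecting any under which an Accept and a Reject string meet in one state with the same remainder; add a state when all current targets are rejected. Accepting states are where Accept strings end.
a: 0a undefined. 0a->0: ok.
b: 0b undefined. 0b->0: no, abb/b meet in 0. Open state 1: 0b->1.
ba: 1a undefined. 1a->0: no, baa/a meet in 0. 1a->1: no, baa/b meet in 1. Open state 2: 1a->2.
bb: 1b undefined. 1b->0: no, abb/a meet in 0. 1b->1: no, abb/b meet in 1. 1b->2: ok.
baa: 2a undefined. 2a->0: no, bba/a meet in 0. 2a->1: no, bba/b meet in 1. 2a->2: ok.
bbb: 2b undefined. 2b->0: no, bbab/a meet in 0. 2b->1: no, bbab/b meet in 1. 2b->2: ok.
All examples now run through 3 states with every (state, symbol) defined. Accept strings end in {2}, Reject strings end in {0,1}; accept={2}.

states=3 start=0 accept={2} delta: 0a->0 0b->1 1a->2 1b->2 2a->2 2b->2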